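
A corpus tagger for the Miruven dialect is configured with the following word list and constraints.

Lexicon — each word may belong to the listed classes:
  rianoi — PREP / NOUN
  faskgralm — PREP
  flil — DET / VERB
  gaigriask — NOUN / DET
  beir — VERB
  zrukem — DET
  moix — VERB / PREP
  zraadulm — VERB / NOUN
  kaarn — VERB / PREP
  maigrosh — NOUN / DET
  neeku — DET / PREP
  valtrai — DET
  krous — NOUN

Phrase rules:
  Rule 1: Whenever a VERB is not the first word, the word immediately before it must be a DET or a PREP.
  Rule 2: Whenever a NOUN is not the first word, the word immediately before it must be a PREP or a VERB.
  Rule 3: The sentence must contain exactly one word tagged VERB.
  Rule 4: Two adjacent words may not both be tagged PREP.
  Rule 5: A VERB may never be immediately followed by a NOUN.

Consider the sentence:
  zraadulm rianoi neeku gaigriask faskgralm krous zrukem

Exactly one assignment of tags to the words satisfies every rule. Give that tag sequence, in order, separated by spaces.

Candidates per position — 1:zraadulm {VERB,NOUN}; 2:rianoi {PREP,NOUN}; 3:neeku {DET,PREP}; 4:gaigriask {NOUN,DET}; 5:faskgralm {PREP}; 6:krous {NOUN}; 7:zrukem {DET}.
If word 1 were NOUN, no tagging could satisfy rule 3; so word 1 is VERB.
If word 2 were NOUN, no tagging could satisfy rule 5; so word 2 is PREP.
If word 3 were PREP, no tagging could satisfy rule 4; so word 3 is DET.
If word 4 were NOUN, no tagging could satisfy rule 2; so word 4 is DET.
The unique satisfying tagging is: VERB PREP DET DET PREP NOUN DET.
Check: rule 1 holds; rule 2 holds; rule 3 holds; rule 4 holds; rule 5 holds.

VERB PREP DET DET PREP NOUN DET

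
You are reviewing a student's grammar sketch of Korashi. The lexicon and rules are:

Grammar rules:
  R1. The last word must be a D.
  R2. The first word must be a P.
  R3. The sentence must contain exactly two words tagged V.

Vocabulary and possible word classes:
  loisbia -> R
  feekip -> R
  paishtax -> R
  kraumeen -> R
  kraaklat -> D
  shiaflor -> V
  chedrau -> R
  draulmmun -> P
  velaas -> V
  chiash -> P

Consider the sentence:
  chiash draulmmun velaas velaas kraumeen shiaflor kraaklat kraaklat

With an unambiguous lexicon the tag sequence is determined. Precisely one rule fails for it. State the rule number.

3

Fixed tagging: P P V V R V D D.
Rule check: R1 ✓, R2 ✓, R3 ✗.
Only rule 3 fails.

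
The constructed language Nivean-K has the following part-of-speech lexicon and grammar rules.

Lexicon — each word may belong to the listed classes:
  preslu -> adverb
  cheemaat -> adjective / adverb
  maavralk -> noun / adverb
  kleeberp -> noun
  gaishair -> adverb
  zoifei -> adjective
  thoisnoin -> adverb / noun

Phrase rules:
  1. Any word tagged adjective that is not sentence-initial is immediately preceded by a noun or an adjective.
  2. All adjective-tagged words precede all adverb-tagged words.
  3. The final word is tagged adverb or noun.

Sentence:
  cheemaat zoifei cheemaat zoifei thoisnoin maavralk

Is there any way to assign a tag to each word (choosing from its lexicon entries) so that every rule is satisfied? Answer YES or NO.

YES

Candidates per position — 1:cheemaat {adjective,adverb}; 2:zoifei {adjective}; 3:cheemaat {adjective,adverb}; 4:zoifei {adjective}; 5:thoisnoin {adverb,noun}; 6:maavralk {noun,adverb}.
One satisfying assignment: adjective adjective adjective adjective noun noun.
Checking: rule 1 ✓; rule 2 ✓; rule 3 ✓.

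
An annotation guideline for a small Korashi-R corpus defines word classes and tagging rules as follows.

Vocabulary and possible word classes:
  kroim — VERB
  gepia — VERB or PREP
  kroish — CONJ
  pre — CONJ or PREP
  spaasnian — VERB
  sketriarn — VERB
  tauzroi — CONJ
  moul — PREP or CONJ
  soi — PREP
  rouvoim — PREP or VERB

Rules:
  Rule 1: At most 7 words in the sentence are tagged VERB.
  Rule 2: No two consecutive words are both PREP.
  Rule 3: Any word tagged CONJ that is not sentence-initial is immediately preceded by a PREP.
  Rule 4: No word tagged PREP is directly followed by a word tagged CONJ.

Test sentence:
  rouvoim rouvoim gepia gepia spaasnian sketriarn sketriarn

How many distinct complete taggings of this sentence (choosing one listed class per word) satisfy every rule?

8

Candidates per position — 1:rouvoim {PREP,VERB}; 2:rouvoim {PREP,VERB}; 3:gepia {VERB,PREP}; 4:gepia {VERB,PREP}; 5:spaasnian {VERB}; 6:sketriarn {VERB}; 7:sketriarn {VERB}.
There are 16 candidate sequences in total.
Checking each against the rules leaves 8 sequences.
Count = 8.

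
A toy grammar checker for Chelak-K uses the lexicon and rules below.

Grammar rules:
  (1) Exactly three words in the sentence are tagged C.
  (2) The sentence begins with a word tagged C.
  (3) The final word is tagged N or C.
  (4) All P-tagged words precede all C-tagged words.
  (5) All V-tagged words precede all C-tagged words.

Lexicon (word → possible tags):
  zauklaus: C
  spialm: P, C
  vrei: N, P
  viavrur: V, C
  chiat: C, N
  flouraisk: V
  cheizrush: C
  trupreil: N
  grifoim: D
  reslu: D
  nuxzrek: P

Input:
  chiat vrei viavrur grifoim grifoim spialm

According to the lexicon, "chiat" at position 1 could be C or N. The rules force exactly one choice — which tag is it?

C

Candidates per position — 1:chiat {C,N}; 2:vrei {N,P}; 3:viavrur {V,C}; 4:grifoim {D}; 5:grifoim {D}; 6:spialm {P,C}.
If word 1 were N, no tagging could satisfy rule 1; so word 1 is C.
If word 2 were P, no tagging could satisfy rule 4; so word 2 is N.
If word 3 were V, no tagging could satisfy rule 1; so word 3 is C.
If word 6 were P, no tagging could satisfy rule 1; so word 6 is C.
So the tagging must be: C N C D D C.
Checking: rule 1 ✓; rule 2 ✓; rule 3 ✓; rule 4 ✓; rule 5 ✓.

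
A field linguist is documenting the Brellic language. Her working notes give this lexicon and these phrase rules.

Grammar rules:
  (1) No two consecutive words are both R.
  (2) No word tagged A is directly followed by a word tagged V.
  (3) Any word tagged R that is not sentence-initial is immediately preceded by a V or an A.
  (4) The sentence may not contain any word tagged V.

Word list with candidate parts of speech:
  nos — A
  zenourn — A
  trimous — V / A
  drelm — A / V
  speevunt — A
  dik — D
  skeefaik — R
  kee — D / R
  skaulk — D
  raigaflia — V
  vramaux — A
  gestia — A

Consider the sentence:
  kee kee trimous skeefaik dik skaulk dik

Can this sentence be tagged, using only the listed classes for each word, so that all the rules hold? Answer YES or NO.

Candidates per position — 1:kee {D,R}; 2:kee {D,R}; 3:trimous {V,A}; 4:skeefaik {R}; 5:dik {D}; 6:skaulk {D}; 7:dik {D}.
One satisfying assignment: D D A R D D D.
Check: rule 1 ✓; rule 2 ✓; rule 3 ✓; rule 4 ✓.

YES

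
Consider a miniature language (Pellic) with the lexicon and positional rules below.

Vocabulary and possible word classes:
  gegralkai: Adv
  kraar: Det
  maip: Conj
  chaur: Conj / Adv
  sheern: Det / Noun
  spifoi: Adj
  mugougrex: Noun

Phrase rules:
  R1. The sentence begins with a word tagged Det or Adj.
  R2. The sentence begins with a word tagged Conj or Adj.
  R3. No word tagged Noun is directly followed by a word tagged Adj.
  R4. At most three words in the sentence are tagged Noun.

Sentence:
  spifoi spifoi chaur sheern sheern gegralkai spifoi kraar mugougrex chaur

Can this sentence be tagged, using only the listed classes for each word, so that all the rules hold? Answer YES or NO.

YES

Candidates per position — 1:spifoi {Adj}; 2:spifoi {Adj}; 3:chaur {Conj,Adv}; 4:sheern {Det,Noun}; 5:sheern {Det,Noun}; 6:gegralkai {Adv}; 7:spifoi {Adj}; 8:kraar {Det}; 9:mugougrex {Noun}; 10:chaur {Conj,Adv}.
One satisfying assignment: Adj Adj Conj Det Det Adv Adj Det Noun Adv.
Check: rule 1 holds; rule 2 holds; rule 3 holds; rule 4 holds.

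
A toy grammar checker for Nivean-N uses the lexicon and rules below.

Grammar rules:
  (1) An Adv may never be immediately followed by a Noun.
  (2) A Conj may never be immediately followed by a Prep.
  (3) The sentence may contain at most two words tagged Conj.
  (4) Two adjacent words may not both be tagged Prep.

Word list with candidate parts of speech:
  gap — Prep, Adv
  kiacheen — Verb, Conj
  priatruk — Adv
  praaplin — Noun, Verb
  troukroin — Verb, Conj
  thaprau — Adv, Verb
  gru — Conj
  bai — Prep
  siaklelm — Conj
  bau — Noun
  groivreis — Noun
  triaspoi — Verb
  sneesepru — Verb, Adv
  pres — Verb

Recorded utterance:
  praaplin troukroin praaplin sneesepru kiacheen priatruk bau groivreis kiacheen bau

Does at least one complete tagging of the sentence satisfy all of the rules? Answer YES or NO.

Candidates per position — 1:praaplin {Noun,Verb}; 2:troukroin {Verb,Conj}; 3:praaplin {Noun,Verb}; 4:sneesepru {Verb,Adv}; 5:kiacheen {Verb,Conj}; 6:priatruk {Adv}; 7:bau {Noun}; 8:groivreis {Noun}; 9:kiacheen {Verb,Conj}; 10:bau {Noun}.
Rule 1 cannot be satisfied by any choice of tags from the lexicon.
So there is no consistent tagging.

NO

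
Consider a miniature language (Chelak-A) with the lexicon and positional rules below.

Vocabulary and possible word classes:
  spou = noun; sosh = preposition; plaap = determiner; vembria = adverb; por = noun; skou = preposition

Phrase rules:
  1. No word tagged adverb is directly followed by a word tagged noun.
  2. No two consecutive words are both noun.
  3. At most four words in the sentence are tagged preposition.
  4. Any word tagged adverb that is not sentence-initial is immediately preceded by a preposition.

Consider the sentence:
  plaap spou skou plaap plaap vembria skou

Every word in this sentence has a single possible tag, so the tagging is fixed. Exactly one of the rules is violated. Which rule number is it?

4

Fixed tagging: determiner noun preposition determiner determiner adverb preposition.
Applying the rules: R1 pass, R2 pass, R3 pass, R4 fail.
Only rule 4 fails.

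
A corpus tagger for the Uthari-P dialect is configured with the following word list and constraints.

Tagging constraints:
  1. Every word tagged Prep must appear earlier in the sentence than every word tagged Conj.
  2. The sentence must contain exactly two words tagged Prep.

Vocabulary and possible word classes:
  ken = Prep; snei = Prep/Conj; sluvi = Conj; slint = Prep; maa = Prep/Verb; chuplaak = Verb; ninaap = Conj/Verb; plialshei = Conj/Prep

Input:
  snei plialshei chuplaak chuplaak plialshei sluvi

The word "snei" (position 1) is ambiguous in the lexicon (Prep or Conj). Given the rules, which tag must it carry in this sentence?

Prep

Candidates per position — 1:snei {Prep,Conj}; 2:plialshei {Conj,Prep}; 3:chuplaak {Verb}; 4:chuplaak {Verb}; 5:plialshei {Conj,Prep}; 6:sluvi {Conj}.
Position 1: the remaining choice is settled jointly with positions 2, 5 — only Prep at position 1 is part of a tagging that satisfies every rule.
The only consistent sequence is: Prep Prep Verb Verb Conj Conj.
Rule-by-rule: rule 1 holds; rule 2 holds.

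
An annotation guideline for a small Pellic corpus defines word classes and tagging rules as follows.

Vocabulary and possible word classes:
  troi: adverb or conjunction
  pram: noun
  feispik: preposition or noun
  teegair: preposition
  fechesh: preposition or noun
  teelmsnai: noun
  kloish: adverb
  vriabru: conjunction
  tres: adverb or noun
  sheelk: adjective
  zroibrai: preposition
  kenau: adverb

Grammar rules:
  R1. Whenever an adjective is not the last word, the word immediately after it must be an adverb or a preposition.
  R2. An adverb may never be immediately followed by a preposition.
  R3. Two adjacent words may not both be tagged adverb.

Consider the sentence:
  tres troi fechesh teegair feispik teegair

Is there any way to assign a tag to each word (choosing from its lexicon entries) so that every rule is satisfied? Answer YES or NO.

YES

Candidates per position — 1:tres {adverb,noun}; 2:troi {adverb,conjunction}; 3:fechesh {preposition,noun}; 4:teegair {preposition}; 5:feispik {preposition,noun}; 6:teegair {preposition}.
One satisfying assignment: noun adverb noun preposition preposition preposition.
Verifying each rule — rule 1 satisfied; rule 2 satisfied; rule 3 satisfied.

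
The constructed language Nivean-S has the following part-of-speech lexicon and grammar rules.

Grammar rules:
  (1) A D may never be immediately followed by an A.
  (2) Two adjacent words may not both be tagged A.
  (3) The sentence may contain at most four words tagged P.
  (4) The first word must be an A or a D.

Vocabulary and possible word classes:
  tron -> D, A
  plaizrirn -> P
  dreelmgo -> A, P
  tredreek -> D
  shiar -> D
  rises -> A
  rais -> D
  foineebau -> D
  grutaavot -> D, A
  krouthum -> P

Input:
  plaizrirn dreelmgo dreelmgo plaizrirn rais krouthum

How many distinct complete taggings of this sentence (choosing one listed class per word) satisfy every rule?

0

Candidates per position — 1:plaizrirn {P}; 2:dreelmgo {A,P}; 3:dreelmgo {A,P}; 4:plaizrirn {P}; 5:rais {D}; 6:krouthum {P}.
There are 4 candidate sequences in total.
Rule 4 cannot be satisfied by any choice of tags from the lexicon.
So there is no consistent tagging.
Count = 0.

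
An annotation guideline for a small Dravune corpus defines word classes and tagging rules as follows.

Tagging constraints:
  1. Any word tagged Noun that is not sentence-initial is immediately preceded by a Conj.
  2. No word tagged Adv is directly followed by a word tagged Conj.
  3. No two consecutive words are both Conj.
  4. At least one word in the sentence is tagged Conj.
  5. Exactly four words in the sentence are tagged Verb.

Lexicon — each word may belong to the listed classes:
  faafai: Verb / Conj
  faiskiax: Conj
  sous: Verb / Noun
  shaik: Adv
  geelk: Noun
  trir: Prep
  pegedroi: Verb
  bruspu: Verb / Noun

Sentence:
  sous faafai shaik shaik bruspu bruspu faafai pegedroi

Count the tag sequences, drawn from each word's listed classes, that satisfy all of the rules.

Candidates per position — 1:sous {Verb,Noun}; 2:faafai {Verb,Conj}; 3:shaik {Adv}; 4:shaik {Adv}; 5:bruspu {Verb,Noun}; 6:bruspu {Verb,Noun}; 7:faafai {Verb,Conj}; 8:pegedroi {Verb}.
There are 32 candidate sequences in total.
The sequences that satisfy every rule: Verb Conj Adv Adv Verb Verb Conj Verb; Noun Verb Adv Adv Verb Verb Conj Verb; Noun Conj Adv Adv Verb Verb Verb Verb.
Count = 3.

3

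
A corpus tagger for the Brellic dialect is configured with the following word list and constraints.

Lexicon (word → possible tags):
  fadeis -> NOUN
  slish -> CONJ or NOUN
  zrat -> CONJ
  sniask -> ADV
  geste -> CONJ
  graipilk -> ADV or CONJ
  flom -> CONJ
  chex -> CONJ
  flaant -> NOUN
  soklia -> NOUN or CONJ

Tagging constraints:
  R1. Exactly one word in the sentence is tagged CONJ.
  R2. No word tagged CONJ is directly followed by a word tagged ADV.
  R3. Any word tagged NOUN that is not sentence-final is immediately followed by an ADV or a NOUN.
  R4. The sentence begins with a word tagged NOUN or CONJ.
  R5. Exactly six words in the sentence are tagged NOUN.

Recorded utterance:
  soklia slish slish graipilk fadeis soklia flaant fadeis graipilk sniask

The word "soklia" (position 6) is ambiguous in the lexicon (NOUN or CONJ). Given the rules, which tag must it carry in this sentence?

NOUN

Candidates per position — 1:soklia {NOUN,CONJ}; 2:slish {CONJ,NOUN}; 3:slish {CONJ,NOUN}; 4:graipilk {ADV,CONJ}; 5:fadeis {NOUN}; 6:soklia {NOUN,CONJ}; 7:flaant {NOUN}; 8:fadeis {NOUN}; 9:graipilk {ADV,CONJ}; 10:sniask {ADV}.
Position 6: tagging it CONJ would leave rule 3 unsatisfiable, so it must be NOUN.
Position 9: tagging it CONJ would leave rule 2 unsatisfiable, so it must be ADV.
The remaining ambiguous positions (1, 2, 3, 4) are resolved jointly — only one combination satisfies every rule.
So the tagging must be: CONJ NOUN NOUN ADV NOUN NOUN NOUN NOUN ADV ADV.
Verifying each rule — rule 1 ok; rule 2 ok; rule 3 ok; rule 4 ok; rule 5 ok.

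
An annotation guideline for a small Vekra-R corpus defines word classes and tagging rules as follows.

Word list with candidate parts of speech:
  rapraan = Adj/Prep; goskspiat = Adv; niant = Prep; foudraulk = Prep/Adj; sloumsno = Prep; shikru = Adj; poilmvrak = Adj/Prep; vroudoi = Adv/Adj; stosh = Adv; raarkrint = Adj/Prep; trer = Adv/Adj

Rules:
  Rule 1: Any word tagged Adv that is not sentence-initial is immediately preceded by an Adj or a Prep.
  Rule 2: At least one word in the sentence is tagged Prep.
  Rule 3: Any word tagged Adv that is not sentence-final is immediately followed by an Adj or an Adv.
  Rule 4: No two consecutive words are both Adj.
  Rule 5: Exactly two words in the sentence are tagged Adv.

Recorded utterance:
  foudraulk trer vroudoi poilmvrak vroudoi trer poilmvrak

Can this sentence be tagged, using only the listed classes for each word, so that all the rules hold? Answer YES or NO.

YES

Candidates per position — 1:foudraulk {Prep,Adj}; 2:trer {Adv,Adj}; 3:vroudoi {Adv,Adj}; 4:poilmvrak {Adj,Prep}; 5:vroudoi {Adv,Adj}; 6:trer {Adv,Adj}; 7:poilmvrak {Adj,Prep}.
One satisfying assignment: Adj Adv Adj Prep Adv Adj Prep.
Check: rule 1 holds; rule 2 holds; rule 3 holds; rule 4 holds; rule 5 holds.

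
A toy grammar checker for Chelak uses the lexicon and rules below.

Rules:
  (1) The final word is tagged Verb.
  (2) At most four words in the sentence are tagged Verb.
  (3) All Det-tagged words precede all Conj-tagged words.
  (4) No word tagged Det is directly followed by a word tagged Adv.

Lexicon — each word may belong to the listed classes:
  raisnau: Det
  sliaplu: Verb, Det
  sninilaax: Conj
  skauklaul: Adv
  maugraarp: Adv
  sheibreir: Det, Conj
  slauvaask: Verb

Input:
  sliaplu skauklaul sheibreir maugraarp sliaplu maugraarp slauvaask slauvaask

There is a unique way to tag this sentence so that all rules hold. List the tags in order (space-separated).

Candidates per position — 1:sliaplu {Verb,Det}; 2:skauklaul {Adv}; 3:sheibreir {Det,Conj}; 4:maugraarp {Adv}; 5:sliaplu {Verb,Det}; 6:maugraarp {Adv}; 7:slauvaask {Verb}; 8:slauvaask {Verb}.
If word 1 were Det, no tagging could satisfy rule 4; so word 1 is Verb.
If word 3 were Det, no tagging could satisfy rule 4; so word 3 is Conj.
If word 5 were Det, no tagging could satisfy rule 3; so word 5 is Verb.
That leaves exactly one tagging: Verb Adv Conj Adv Verb Adv Verb Verb.
Check: rule 1 satisfied; rule 2 satisfied; rule 3 satisfied; rule 4 satisfied.

Verb Adv Conj Adv Verb Adv Verb Verb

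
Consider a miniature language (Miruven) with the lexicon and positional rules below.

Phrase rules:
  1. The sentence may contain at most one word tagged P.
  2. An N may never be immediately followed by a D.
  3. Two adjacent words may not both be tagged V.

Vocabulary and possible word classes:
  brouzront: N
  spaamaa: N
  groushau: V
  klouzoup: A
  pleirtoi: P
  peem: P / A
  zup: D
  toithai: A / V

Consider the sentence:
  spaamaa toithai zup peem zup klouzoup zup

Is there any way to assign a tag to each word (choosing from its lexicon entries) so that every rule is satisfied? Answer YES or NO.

YES

Candidates per position — 1:spaamaa {N}; 2:toithai {A,V}; 3:zup {D}; 4:peem {P,A}; 5:zup {D}; 6:klouzoup {A}; 7:zup {D}.
One satisfying assignment: N V D P D A D.
Verifying each rule — rule 1 ok; rule 2 ok; rule 3 ok.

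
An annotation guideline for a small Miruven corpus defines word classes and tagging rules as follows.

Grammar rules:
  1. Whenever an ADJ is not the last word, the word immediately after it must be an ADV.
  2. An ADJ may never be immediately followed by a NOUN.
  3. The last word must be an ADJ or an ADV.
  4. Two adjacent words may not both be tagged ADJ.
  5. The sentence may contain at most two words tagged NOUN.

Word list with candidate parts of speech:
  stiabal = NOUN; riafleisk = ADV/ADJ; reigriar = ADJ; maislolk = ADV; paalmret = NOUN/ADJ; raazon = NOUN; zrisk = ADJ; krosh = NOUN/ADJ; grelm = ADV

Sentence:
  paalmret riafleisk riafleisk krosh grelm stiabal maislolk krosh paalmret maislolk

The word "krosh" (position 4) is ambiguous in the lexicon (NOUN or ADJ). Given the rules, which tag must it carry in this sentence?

Candidates per position — 1:paalmret {NOUN,ADJ}; 2:riafleisk {ADV,ADJ}; 3:riafleisk {ADV,ADJ}; 4:krosh {NOUN,ADJ}; 5:grelm {ADV}; 6:stiabal {NOUN}; 7:maislolk {ADV}; 8:krosh {NOUN,ADJ}; 9:paalmret {NOUN,ADJ}; 10:maislolk {ADV}.
Position 3: ADJ is ruled out by rule 1; that leaves ADV.
Position 8: ADJ is ruled out by rule 1; that leaves NOUN.
Position 9: NOUN is ruled out by rule 5; that leaves ADJ.
Position 1: NOUN is ruled out by rule 5; that leaves ADJ.
Position 2: ADJ is ruled out by rule 1; that leaves ADV.
Position 4: NOUN is ruled out by rule 5; that leaves ADJ.
So the tagging must be: ADJ ADV ADV ADJ ADV NOUN ADV NOUN ADJ ADV.
Rule-by-rule: rule 1 satisfied; rule 2 satisfied; rule 3 satisfied; rule 4 satisfied; rule 5 satisfied.

ADJ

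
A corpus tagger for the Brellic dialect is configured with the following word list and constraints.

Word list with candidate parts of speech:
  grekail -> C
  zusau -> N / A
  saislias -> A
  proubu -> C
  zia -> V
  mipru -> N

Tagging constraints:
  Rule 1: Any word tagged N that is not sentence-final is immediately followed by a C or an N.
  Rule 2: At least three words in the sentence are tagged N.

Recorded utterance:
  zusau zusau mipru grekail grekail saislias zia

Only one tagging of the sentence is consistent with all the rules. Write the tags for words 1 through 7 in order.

N N N C C A V

Candidates per position — 1:zusau {N,A}; 2:zusau {N,A}; 3:mipru {N}; 4:grekail {C}; 5:grekail {C}; 6:saislias {A}; 7:zia {V}.
Word 1 cannot be A — rule 2 would then fail for every completion. It is N.
Word 2 cannot be A — rule 1 would then fail for every completion. It is N.
That leaves exactly one tagging: N N N C C A V.
Checking: rule 1 ✓; rule 2 ✓.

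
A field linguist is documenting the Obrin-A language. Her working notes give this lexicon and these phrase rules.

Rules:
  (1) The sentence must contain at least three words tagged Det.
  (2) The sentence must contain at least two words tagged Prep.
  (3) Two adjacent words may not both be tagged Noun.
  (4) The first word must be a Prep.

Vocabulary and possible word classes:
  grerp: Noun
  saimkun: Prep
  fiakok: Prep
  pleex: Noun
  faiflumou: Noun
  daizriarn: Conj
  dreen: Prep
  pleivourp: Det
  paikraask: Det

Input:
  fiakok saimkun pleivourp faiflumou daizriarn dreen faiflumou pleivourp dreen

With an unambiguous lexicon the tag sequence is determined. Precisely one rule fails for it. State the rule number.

Fixed tagging: Prep Prep Det Noun Conj Prep Noun Det Prep.
Checking each rule: R1 ✗, R2 ✓, R3 ✓, R4 ✓.
Only rule 1 fails.

1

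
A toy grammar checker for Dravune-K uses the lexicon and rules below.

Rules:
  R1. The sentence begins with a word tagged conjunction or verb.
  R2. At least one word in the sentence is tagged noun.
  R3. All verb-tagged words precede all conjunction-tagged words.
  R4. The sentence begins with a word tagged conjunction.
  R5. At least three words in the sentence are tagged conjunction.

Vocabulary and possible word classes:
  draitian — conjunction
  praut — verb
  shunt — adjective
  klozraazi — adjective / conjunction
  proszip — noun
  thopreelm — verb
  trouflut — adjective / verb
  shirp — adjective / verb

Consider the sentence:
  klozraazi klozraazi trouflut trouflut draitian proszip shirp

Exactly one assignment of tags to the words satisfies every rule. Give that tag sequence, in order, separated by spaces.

Candidates per position — 1:klozraazi {adjective,conjunction}; 2:klozraazi {adjective,conjunction}; 3:trouflut {adjective,verb}; 4:trouflut {adjective,verb}; 5:draitian {conjunction}; 6:proszip {noun}; 7:shirp {adjective,verb}.
Position 1: tagging it adjective would leave rule 1 unsatisfiable, so it must be conjunction.
Position 2: tagging it adjective would leave rule 5 unsatisfiable, so it must be conjunction.
Position 3: tagging it verb would leave rule 3 unsatisfiable, so it must be adjective.
Position 4: tagging it verb would leave rule 3 unsatisfiable, so it must be adjective.
Position 7: tagging it verb would leave rule 3 unsatisfiable, so it must be adjective.
The only consistent sequence is: conjunction conjunction adjective adjective conjunction noun adjective.
Verifying each rule — rule 1 ok; rule 2 ok; rule 3 ok; rule 4 ok; rule 5 ok.

conjunction conjunction adjective adjective conjunction noun adjective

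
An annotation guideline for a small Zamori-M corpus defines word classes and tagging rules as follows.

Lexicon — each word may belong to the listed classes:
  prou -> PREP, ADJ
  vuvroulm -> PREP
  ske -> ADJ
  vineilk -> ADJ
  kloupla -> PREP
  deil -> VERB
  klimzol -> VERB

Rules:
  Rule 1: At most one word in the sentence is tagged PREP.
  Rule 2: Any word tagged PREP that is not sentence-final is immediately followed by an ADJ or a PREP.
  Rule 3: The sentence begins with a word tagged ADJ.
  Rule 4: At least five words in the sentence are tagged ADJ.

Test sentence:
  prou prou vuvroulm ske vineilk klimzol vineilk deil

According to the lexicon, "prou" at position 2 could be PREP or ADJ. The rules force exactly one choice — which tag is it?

Candidates per position — 1:prou {PREP,ADJ}; 2:prou {PREP,ADJ}; 3:vuvroulm {PREP}; 4:ske {ADJ}; 5:vineilk {ADJ}; 6:klimzol {VERB}; 7:vineilk {ADJ}; 8:deil {VERB}.
If word 1 were PREP, no tagging could satisfy rule 1; so word 1 is ADJ.
If word 2 were PREP, no tagging could satisfy rule 1; so word 2 is ADJ.
That leaves exactly one tagging: ADJ ADJ PREP ADJ ADJ VERB ADJ VERB.
Checking: rule 1 ok; rule 2 ok; rule 3 ok; rule 4 ok.

ADJ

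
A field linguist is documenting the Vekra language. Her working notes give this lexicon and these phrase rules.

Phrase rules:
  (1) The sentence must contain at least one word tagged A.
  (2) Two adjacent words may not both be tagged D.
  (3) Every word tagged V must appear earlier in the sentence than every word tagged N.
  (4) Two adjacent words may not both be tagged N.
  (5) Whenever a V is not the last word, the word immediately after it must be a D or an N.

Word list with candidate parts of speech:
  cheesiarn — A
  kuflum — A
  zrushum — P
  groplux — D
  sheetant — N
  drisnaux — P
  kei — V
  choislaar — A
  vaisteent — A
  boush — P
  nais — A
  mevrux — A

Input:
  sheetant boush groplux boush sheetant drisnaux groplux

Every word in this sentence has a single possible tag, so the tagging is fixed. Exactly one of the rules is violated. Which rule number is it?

Fixed tagging: N P D P N P D.
Rule check: R1 fail, R2 pass, R3 pass, R4 pass, R5 pass.
Only rule 1 fails.

1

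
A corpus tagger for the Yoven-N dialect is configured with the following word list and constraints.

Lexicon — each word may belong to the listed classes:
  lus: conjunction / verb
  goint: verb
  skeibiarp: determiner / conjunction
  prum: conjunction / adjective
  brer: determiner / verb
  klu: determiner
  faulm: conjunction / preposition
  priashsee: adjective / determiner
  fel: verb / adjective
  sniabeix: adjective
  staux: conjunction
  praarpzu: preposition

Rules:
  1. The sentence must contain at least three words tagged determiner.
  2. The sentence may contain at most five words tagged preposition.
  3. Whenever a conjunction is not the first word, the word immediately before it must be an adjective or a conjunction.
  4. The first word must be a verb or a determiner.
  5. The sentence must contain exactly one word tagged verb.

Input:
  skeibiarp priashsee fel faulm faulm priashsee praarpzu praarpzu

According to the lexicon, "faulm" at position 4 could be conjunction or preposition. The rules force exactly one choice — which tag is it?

preposition

Candidates per position — 1:skeibiarp {determiner,conjunction}; 2:priashsee {adjective,determiner}; 3:fel {verb,adjective}; 4:faulm {conjunction,preposition}; 5:faulm {conjunction,preposition}; 6:priashsee {adjective,determiner}; 7:praarpzu {preposition}; 8:praarpzu {preposition}.
Position 1: tagging it conjunction would leave rule 1 unsatisfiable, so it must be determiner.
Position 2: tagging it adjective would leave rule 1 unsatisfiable, so it must be determiner.
Position 3: tagging it adjective would leave rule 5 unsatisfiable, so it must be verb.
Position 4: tagging it conjunction would leave rule 3 unsatisfiable, so it must be preposition.
Position 5: tagging it conjunction would leave rule 3 unsatisfiable, so it must be preposition.
Position 6: tagging it adjective would leave rule 1 unsatisfiable, so it must be determiner.
So the tagging must be: determiner determiner verb preposition preposition determiner preposition preposition.
Check: rule 1 holds; rule 2 holds; rule 3 holds; rule 4 holds; rule 5 holds.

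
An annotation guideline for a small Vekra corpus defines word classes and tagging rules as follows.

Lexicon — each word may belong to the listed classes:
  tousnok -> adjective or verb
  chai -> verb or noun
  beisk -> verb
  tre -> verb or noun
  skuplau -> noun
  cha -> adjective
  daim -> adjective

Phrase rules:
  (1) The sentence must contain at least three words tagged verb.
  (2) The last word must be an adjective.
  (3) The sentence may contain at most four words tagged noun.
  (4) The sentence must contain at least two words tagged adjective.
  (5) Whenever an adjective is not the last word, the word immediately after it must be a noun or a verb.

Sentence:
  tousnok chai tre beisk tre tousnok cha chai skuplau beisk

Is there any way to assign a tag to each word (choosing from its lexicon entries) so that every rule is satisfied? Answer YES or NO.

Candidates per position — 1:tousnok {adjective,verb}; 2:chai {verb,noun}; 3:tre {verb,noun}; 4:beisk {verb}; 5:tre {verb,noun}; 6:tousnok {adjective,verb}; 7:cha {adjective}; 8:chai {verb,noun}; 9:skuplau {noun}; 10:beisk {verb}.
Rule 2 cannot be satisfied by any choice of tags from the lexicon.
So there is no consistent tagging.

NO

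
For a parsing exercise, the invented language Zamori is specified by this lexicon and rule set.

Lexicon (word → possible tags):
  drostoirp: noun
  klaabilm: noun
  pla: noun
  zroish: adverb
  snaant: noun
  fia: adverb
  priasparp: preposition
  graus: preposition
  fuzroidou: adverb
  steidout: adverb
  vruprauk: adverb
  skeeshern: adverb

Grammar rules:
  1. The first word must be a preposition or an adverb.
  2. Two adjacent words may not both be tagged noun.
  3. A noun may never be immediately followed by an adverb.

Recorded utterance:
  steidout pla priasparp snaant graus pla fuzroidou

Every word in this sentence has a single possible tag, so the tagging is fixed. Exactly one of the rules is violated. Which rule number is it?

3

Fixed tagging: adverb noun preposition noun preposition noun adverb.
Checking each rule: R1 ok, R2 ok, R3 fails.
Only rule 3 fails.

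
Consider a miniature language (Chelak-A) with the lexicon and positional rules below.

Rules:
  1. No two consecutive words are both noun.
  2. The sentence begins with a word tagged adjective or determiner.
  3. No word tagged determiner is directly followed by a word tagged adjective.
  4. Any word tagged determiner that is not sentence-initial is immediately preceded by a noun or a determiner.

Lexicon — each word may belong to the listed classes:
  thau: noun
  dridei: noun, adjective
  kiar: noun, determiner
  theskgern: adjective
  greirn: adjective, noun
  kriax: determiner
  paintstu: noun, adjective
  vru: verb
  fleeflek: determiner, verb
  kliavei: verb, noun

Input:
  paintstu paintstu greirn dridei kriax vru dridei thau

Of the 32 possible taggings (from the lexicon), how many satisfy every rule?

2

Candidates per position — 1:paintstu {noun,adjective}; 2:paintstu {noun,adjective}; 3:greirn {adjective,noun}; 4:dridei {noun,adjective}; 5:kriax {determiner}; 6:vru {verb}; 7:dridei {noun,adjective}; 8:thau {noun}.
There are 32 candidate sequences in total.
The sequences that satisfy every rule: adjective noun adjective noun determiner verb adjective noun; adjective adjective adjective noun determiner verb adjective noun.
Count = 2.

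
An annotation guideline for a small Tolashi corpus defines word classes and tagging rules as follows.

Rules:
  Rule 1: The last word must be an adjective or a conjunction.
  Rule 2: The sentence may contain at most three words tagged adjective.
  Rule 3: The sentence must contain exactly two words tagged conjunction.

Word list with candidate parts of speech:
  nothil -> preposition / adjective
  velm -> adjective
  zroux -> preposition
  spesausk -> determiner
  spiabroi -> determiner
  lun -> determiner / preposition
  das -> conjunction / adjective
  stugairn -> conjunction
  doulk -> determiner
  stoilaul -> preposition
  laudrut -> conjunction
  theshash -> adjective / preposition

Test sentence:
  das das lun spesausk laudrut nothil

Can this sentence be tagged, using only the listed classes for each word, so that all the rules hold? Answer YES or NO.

Candidates per position — 1:das {conjunction,adjective}; 2:das {conjunction,adjective}; 3:lun {determiner,preposition}; 4:spesausk {determiner}; 5:laudrut {conjunction}; 6:nothil {preposition,adjective}.
One satisfying assignment: conjunction adjective preposition determiner conjunction adjective.
Checking: rule 1 ✓; rule 2 ✓; rule 3 ✓.

YES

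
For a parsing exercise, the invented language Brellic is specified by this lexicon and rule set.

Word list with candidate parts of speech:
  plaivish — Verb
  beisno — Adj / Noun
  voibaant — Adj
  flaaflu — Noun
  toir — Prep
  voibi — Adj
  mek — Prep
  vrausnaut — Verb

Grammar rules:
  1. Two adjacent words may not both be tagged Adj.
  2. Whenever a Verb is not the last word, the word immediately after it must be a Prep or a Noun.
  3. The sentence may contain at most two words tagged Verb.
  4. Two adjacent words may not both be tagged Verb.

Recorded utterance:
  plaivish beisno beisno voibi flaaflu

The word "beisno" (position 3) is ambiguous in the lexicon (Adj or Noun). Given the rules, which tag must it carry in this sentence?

Candidates per position — 1:plaivish {Verb}; 2:beisno {Adj,Noun}; 3:beisno {Adj,Noun}; 4:voibi {Adj}; 5:flaaflu {Noun}.
Word 2 cannot be Adj — rule 2 would then fail for every completion. It is Noun.
Word 3 cannot be Adj — rule 1 would then fail for every completion. It is Noun.
The only consistent sequence is: Verb Noun Noun Adj Noun.
Verifying each rule — rule 1 satisfied; rule 2 satisfied; rule 3 satisfied; rule 4 satisfied.

Noun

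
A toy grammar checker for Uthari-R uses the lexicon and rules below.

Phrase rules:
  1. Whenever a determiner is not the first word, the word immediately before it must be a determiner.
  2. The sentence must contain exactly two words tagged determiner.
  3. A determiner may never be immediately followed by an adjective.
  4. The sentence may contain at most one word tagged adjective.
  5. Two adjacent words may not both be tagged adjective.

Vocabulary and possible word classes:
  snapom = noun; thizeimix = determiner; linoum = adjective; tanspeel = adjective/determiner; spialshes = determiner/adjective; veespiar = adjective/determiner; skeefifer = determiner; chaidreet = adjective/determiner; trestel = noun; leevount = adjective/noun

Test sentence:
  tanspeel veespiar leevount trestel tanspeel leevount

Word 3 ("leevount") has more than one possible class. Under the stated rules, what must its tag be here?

Candidates per position — 1:tanspeel {adjective,determiner}; 2:veespiar {adjective,determiner}; 3:leevount {adjective,noun}; 4:trestel {noun}; 5:tanspeel {adjective,determiner}; 6:leevount {adjective,noun}.
Position 5: determiner is ruled out by rule 1; that leaves adjective.
Position 6: adjective is ruled out by rule 4; that leaves noun.
Position 1: adjective is ruled out by rule 2; that leaves determiner.
Position 2: adjective is ruled out by rule 2; that leaves determiner.
Position 3: adjective is ruled out by rule 3; that leaves noun.
So the tagging must be: determiner determiner noun noun adjective noun.
Checking: rule 1 satisfied; rule 2 satisfied; rule 3 satisfied; rule 4 satisfied; rule 5 satisfied.

noun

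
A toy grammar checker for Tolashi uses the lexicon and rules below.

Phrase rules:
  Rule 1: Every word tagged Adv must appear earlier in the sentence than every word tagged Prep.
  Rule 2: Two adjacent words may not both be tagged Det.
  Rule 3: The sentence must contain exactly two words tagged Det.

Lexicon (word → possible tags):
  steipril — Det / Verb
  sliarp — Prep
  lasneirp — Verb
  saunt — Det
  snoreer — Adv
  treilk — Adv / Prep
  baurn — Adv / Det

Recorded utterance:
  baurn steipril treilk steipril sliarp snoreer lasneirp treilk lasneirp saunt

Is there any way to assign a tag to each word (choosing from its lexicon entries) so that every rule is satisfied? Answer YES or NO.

NO

Candidates per position — 1:baurn {Adv,Det}; 2:steipril {Det,Verb}; 3:treilk {Adv,Prep}; 4:steipril {Det,Verb}; 5:sliarp {Prep}; 6:snoreer {Adv}; 7:lasneirp {Verb}; 8:treilk {Adv,Prep}; 9:lasneirp {Verb}; 10:saunt {Det}.
Rule 1 cannot be satisfied by any choice of tags from the lexicon.
So there is no consistent tagging.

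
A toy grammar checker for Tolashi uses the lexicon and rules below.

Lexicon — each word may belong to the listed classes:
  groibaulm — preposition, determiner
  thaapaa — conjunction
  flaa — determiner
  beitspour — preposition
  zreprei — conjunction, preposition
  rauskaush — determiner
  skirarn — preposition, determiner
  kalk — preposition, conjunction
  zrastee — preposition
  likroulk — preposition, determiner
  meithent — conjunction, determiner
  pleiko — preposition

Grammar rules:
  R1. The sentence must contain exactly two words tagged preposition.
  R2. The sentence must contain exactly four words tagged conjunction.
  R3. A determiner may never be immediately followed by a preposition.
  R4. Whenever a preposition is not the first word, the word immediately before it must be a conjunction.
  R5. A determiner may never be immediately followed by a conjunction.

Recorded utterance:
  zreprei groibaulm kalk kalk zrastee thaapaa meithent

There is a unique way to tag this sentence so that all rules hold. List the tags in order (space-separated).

Candidates per position — 1:zreprei {conjunction,preposition}; 2:groibaulm {preposition,determiner}; 3:kalk {preposition,conjunction}; 4:kalk {preposition,conjunction}; 5:zrastee {preposition}; 6:thaapaa {conjunction}; 7:meithent {conjunction,determiner}.
If word 3 were preposition, no tagging could satisfy rule 4; so word 3 is conjunction.
If word 4 were preposition, no tagging could satisfy rule 4; so word 4 is conjunction.
If word 2 were determiner, no tagging could satisfy rule 5; so word 2 is preposition.
If word 1 were preposition, no tagging could satisfy rule 1; so word 1 is conjunction.
If word 7 were conjunction, no tagging could satisfy rule 2; so word 7 is determiner.
So the tagging must be: conjunction preposition conjunction conjunction preposition conjunction determiner.
Rule-by-rule: rule 1 ✓; rule 2 ✓; rule 3 ✓; rule 4 ✓; rule 5 ✓.

conjunction preposition conjunction conjunction preposition conjunction determiner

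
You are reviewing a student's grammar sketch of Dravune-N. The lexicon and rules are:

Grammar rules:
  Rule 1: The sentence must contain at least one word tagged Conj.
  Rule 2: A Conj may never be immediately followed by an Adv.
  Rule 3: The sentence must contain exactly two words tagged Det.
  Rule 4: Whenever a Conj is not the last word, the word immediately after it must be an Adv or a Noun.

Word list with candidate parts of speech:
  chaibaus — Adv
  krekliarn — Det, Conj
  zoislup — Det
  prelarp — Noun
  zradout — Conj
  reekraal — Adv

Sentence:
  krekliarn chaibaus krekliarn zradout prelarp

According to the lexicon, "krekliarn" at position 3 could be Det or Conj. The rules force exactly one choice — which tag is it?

Det

Candidates per position — 1:krekliarn {Det,Conj}; 2:chaibaus {Adv}; 3:krekliarn {Det,Conj}; 4:zradout {Conj}; 5:prelarp {Noun}.
If word 1 were Conj, no tagging could satisfy rule 2; so word 1 is Det.
If word 3 were Conj, no tagging could satisfy rule 3; so word 3 is Det.
The unique satisfying tagging is: Det Adv Det Conj Noun.
Verifying each rule — rule 1 satisfied; rule 2 satisfied; rule 3 satisfied; rule 4 satisfied.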